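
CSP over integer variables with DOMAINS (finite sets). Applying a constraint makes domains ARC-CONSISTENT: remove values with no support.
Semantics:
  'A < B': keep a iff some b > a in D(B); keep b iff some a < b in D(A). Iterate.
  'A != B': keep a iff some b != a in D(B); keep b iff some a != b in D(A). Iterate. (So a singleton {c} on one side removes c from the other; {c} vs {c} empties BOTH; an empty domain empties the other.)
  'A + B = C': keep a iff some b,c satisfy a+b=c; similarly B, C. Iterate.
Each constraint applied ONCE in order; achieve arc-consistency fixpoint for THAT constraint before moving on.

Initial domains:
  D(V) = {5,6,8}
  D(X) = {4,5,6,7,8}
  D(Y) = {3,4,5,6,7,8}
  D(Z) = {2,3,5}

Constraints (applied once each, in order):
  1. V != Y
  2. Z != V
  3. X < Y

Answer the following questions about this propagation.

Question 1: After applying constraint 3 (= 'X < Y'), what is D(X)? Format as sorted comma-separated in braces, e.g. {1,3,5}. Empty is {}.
Answer: {4,5,6,7}

Derivation:
Constraint 1 (V != Y) on D(V)={5,6,8} D(Y)={3,4,5,6,7,8}: no change
Constraint 2 (Z != V) on D(Z)={2,3,5} D(V)={5,6,8}: no change
Constraint 3 (X < Y) on D(X)={4,5,6,7,8} D(Y)={3,4,5,6,7,8}: X {4,5,6,7,8}->{4,5,6,7}; Y {3,4,5,6,7,8}->{5,6,7,8}
So after constraint 3: D(X) = {4,5,6,7}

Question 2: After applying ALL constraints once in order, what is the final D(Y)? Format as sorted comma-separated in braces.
Constraint 1 (V != Y) on D(V)={5,6,8} D(Y)={3,4,5,6,7,8}: no change
Constraint 2 (Z != V) on D(Z)={2,3,5} D(V)={5,6,8}: no change
Constraint 3 (X < Y) on D(X)={4,5,6,7,8} D(Y)={3,4,5,6,7,8}: X {4,5,6,7,8}->{4,5,6,7}; Y {3,4,5,6,7,8}->{5,6,7,8}
So after all 3 constraints: D(Y) = {5,6,7,8}

Answer: {5,6,7,8}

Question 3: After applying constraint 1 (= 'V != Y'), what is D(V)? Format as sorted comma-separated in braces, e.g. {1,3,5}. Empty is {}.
Constraint 1 (V != Y) on D(V)={5,6,8} D(Y)={3,4,5,6,7,8}: no change
So after constraint 1: D(V) = {5,6,8}

Answer: {5,6,8}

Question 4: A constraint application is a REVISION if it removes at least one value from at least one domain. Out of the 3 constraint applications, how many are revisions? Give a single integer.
Answer: 1

Derivation:
Constraint 1 (V != Y) on D(V)={5,6,8} D(Y)={3,4,5,6,7,8}: no change => not a revision
Constraint 2 (Z != V) on D(Z)={2,3,5} D(V)={5,6,8}: no change => not a revision
Constraint 3 (X < Y) on D(X)={4,5,6,7,8} D(Y)={3,4,5,6,7,8}: X {4,5,6,7,8}->{4,5,6,7}; Y {3,4,5,6,7,8}->{5,6,7,8} => REVISION
Total revisions = 1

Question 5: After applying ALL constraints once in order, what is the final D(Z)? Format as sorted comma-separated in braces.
Answer: {2,3,5}

Derivation:
Constraint 1 (V != Y) on D(V)={5,6,8} D(Y)={3,4,5,6,7,8}: no change
Constraint 2 (Z != V) on D(Z)={2,3,5} D(V)={5,6,8}: no change
Constraint 3 (X < Y) on D(X)={4,5,6,7,8} D(Y)={3,4,5,6,7,8}: X {4,5,6,7,8}->{4,5,6,7}; Y {3,4,5,6,7,8}->{5,6,7,8}
So after all 3 constraints: D(Z) = {2,3,5}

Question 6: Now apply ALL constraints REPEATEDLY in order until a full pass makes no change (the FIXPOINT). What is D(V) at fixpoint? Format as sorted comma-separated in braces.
pass 0 (initial): D(V)={5,6,8}
pass 1: X {4,5,6,7,8}->{4,5,6,7}; Y {3,4,5,6,7,8}->{5,6,7,8}
pass 2: no change
Fixpoint after 2 passes: D(V) = {5,6,8}

Answer: {5,6,8}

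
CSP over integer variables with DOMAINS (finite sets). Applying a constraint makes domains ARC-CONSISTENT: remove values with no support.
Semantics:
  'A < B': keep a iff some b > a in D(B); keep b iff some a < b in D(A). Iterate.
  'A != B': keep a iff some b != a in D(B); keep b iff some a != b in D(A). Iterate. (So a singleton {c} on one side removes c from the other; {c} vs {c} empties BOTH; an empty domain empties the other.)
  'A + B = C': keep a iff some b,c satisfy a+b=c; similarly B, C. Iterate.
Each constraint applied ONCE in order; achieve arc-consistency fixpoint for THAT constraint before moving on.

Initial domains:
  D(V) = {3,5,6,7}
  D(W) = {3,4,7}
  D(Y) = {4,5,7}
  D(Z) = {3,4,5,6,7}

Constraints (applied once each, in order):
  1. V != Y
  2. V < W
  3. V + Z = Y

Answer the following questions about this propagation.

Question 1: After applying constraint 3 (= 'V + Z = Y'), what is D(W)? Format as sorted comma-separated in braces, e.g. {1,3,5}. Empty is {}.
Answer: {4,7}

Derivation:
Constraint 1 (V != Y) on D(V)={3,5,6,7} D(Y)={4,5,7}: no change
Constraint 2 (V < W) on D(V)={3,5,6,7} D(W)={3,4,7}: V {3,5,6,7}->{3,5,6}; W {3,4,7}->{4,7}
Constraint 3 (V + Z = Y) on D(V)={3,5,6} D(Z)={3,4,5,6,7} D(Y)={4,5,7}: V {3,5,6}->{3}; Z {3,4,5,6,7}->{4}; Y {4,5,7}->{7}
So after constraint 3: D(W) = {4,7}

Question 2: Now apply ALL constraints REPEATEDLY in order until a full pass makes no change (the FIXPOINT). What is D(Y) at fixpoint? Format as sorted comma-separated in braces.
pass 0 (initial): D(Y)={4,5,7}
pass 1: V {3,5,6,7}->{3}; W {3,4,7}->{4,7}; Y {4,5,7}->{7}; Z {3,4,5,6,7}->{4}
pass 2: no change
Fixpoint after 2 passes: D(Y) = {7}

Answer: {7}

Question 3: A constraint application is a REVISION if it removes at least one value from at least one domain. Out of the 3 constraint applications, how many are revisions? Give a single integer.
Answer: 2

Derivation:
Constraint 1 (V != Y) on D(V)={3,5,6,7} D(Y)={4,5,7}: no change => not a revision
Constraint 2 (V < W) on D(V)={3,5,6,7} D(W)={3,4,7}: V {3,5,6,7}->{3,5,6}; W {3,4,7}->{4,7} => REVISION
Constraint 3 (V + Z = Y) on D(V)={3,5,6} D(Z)={3,4,5,6,7} D(Y)={4,5,7}: V {3,5,6}->{3}; Z {3,4,5,6,7}->{4}; Y {4,5,7}->{7} => REVISION
Total revisions = 2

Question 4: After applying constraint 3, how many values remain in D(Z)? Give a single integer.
Constraint 1 (V != Y) on D(V)={3,5,6,7} D(Y)={4,5,7}: no change
Constraint 2 (V < W) on D(V)={3,5,6,7} D(W)={3,4,7}: V {3,5,6,7}->{3,5,6}; W {3,4,7}->{4,7}
Constraint 3 (V + Z = Y) on D(V)={3,5,6} D(Z)={3,4,5,6,7} D(Y)={4,5,7}: V {3,5,6}->{3}; Z {3,4,5,6,7}->{4}; Y {4,5,7}->{7}
So after constraint 3: D(Z)={4}, size = 1

Answer: 1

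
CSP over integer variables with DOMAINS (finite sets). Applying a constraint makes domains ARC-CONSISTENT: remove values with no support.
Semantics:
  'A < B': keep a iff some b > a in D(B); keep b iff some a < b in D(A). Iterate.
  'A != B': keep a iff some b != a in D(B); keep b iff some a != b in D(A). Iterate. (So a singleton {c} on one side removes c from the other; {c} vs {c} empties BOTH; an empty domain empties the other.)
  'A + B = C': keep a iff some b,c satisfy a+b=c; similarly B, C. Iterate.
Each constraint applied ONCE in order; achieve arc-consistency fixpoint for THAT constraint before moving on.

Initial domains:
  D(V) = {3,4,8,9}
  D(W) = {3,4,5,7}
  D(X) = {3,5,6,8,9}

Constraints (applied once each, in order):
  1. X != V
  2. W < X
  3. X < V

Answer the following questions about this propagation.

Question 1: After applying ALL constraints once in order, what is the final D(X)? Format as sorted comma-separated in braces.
Constraint 1 (X != V) on D(X)={3,5,6,8,9} D(V)={3,4,8,9}: no change
Constraint 2 (W < X) on D(W)={3,4,5,7} D(X)={3,5,6,8,9}: X {3,5,6,8,9}->{5,6,8,9}
Constraint 3 (X < V) on D(X)={5,6,8,9} D(V)={3,4,8,9}: X {5,6,8,9}->{5,6,8}; V {3,4,8,9}->{8,9}
So after all 3 constraints: D(X) = {5,6,8}

Answer: {5,6,8}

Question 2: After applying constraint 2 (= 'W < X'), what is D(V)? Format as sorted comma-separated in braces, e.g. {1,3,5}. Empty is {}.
Constraint 1 (X != V) on D(X)={3,5,6,8,9} D(V)={3,4,8,9}: no change
Constraint 2 (W < X) on D(W)={3,4,5,7} D(X)={3,5,6,8,9}: X {3,5,6,8,9}->{5,6,8,9}
So after constraint 2: D(V) = {3,4,8,9}

Answer: {3,4,8,9}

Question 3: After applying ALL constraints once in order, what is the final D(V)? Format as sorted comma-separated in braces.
Answer: {8,9}

Derivation:
Constraint 1 (X != V) on D(X)={3,5,6,8,9} D(V)={3,4,8,9}: no change
Constraint 2 (W < X) on D(W)={3,4,5,7} D(X)={3,5,6,8,9}: X {3,5,6,8,9}->{5,6,8,9}
Constraint 3 (X < V) on D(X)={5,6,8,9} D(V)={3,4,8,9}: X {5,6,8,9}->{5,6,8}; V {3,4,8,9}->{8,9}
So after all 3 constraints: D(V) = {8,9}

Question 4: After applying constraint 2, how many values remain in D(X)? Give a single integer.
Constraint 1 (X != V) on D(X)={3,5,6,8,9} D(V)={3,4,8,9}: no change
Constraint 2 (W < X) on D(W)={3,4,5,7} D(X)={3,5,6,8,9}: X {3,5,6,8,9}->{5,6,8,9}
So after constraint 2: D(X)={5,6,8,9}, size = 4

Answer: 4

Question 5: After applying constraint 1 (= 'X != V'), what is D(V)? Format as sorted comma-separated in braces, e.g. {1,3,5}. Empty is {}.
Constraint 1 (X != V) on D(X)={3,5,6,8,9} D(V)={3,4,8,9}: no change
So after constraint 1: D(V) = {3,4,8,9}

Answer: {3,4,8,9}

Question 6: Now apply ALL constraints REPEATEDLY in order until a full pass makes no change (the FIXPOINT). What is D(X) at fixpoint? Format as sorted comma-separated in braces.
pass 0 (initial): D(X)={3,5,6,8,9}
pass 1: V {3,4,8,9}->{8,9}; X {3,5,6,8,9}->{5,6,8}
pass 2: no change
Fixpoint after 2 passes: D(X) = {5,6,8}

Answer: {5,6,8}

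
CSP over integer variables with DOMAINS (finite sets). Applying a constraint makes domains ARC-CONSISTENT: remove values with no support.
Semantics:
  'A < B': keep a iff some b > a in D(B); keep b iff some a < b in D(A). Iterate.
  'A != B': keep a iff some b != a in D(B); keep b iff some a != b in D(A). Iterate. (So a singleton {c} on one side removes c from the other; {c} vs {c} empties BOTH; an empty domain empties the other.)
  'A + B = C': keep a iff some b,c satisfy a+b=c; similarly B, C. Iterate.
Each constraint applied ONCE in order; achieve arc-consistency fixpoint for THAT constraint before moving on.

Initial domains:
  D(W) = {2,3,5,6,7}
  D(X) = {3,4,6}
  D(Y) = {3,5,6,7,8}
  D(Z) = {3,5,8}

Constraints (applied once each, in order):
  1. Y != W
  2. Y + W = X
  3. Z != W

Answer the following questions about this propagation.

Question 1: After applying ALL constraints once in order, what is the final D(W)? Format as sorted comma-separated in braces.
Constraint 1 (Y != W) on D(Y)={3,5,6,7,8} D(W)={2,3,5,6,7}: no change
Constraint 2 (Y + W = X) on D(Y)={3,5,6,7,8} D(W)={2,3,5,6,7} D(X)={3,4,6}: Y {3,5,6,7,8}->{3}; W {2,3,5,6,7}->{3}; X {3,4,6}->{6}
Constraint 3 (Z != W) on D(Z)={3,5,8} D(W)={3}: Z {3,5,8}->{5,8}
So after all 3 constraints: D(W) = {3}

Answer: {3}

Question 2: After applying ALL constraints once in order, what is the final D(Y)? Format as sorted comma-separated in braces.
Answer: {3}

Derivation:
Constraint 1 (Y != W) on D(Y)={3,5,6,7,8} D(W)={2,3,5,6,7}: no change
Constraint 2 (Y + W = X) on D(Y)={3,5,6,7,8} D(W)={2,3,5,6,7} D(X)={3,4,6}: Y {3,5,6,7,8}->{3}; W {2,3,5,6,7}->{3}; X {3,4,6}->{6}
Constraint 3 (Z != W) on D(Z)={3,5,8} D(W)={3}: Z {3,5,8}->{5,8}
So after all 3 constraints: D(Y) = {3}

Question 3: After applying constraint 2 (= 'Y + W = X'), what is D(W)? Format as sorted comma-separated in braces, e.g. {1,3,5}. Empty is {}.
Constraint 1 (Y != W) on D(Y)={3,5,6,7,8} D(W)={2,3,5,6,7}: no change
Constraint 2 (Y + W = X) on D(Y)={3,5,6,7,8} D(W)={2,3,5,6,7} D(X)={3,4,6}: Y {3,5,6,7,8}->{3}; W {2,3,5,6,7}->{3}; X {3,4,6}->{6}
So after constraint 2: D(W) = {3}

Answer: {3}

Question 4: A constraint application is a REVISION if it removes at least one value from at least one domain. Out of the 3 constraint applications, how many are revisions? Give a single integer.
Constraint 1 (Y != W) on D(Y)={3,5,6,7,8} D(W)={2,3,5,6,7}: no change => not a revision
Constraint 2 (Y + W = X) on D(Y)={3,5,6,7,8} D(W)={2,3,5,6,7} D(X)={3,4,6}: Y {3,5,6,7,8}->{3}; W {2,3,5,6,7}->{3}; X {3,4,6}->{6} => REVISION
Constraint 3 (Z != W) on D(Z)={3,5,8} D(W)={3}: Z {3,5,8}->{5,8} => REVISION
Total revisions = 2

Answer: 2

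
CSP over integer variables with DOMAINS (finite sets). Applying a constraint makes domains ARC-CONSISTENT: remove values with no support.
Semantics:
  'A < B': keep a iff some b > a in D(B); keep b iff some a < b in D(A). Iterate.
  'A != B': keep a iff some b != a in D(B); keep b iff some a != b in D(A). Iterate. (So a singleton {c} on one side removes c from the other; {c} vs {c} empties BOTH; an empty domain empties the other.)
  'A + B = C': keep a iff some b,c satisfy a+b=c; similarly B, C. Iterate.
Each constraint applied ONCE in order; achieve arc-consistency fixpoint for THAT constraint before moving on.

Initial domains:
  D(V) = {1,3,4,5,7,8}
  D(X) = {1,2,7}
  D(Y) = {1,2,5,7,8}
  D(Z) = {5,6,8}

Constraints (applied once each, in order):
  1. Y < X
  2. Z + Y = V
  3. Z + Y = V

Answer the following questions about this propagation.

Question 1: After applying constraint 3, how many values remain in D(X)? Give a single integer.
Constraint 1 (Y < X) on D(Y)={1,2,5,7,8} D(X)={1,2,7}: Y {1,2,5,7,8}->{1,2,5}; X {1,2,7}->{2,7}
Constraint 2 (Z + Y = V) on D(Z)={5,6,8} D(Y)={1,2,5} D(V)={1,3,4,5,7,8}: Z {5,6,8}->{5,6}; Y {1,2,5}->{1,2}; V {1,3,4,5,7,8}->{7,8}
Constraint 3 (Z + Y = V) on D(Z)={5,6} D(Y)={1,2} D(V)={7,8}: no change
So after constraint 3: D(X)={2,7}, size = 2

Answer: 2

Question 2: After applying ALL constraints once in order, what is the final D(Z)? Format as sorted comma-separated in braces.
Answer: {5,6}

Derivation:
Constraint 1 (Y < X) on D(Y)={1,2,5,7,8} D(X)={1,2,7}: Y {1,2,5,7,8}->{1,2,5}; X {1,2,7}->{2,7}
Constraint 2 (Z + Y = V) on D(Z)={5,6,8} D(Y)={1,2,5} D(V)={1,3,4,5,7,8}: Z {5,6,8}->{5,6}; Y {1,2,5}->{1,2}; V {1,3,4,5,7,8}->{7,8}
Constraint 3 (Z + Y = V) on D(Z)={5,6} D(Y)={1,2} D(V)={7,8}: no change
So after all 3 constraints: D(Z) = {5,6}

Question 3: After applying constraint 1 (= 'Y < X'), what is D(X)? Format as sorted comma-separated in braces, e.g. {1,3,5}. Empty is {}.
Constraint 1 (Y < X) on D(Y)={1,2,5,7,8} D(X)={1,2,7}: Y {1,2,5,7,8}->{1,2,5}; X {1,2,7}->{2,7}
So after constraint 1: D(X) = {2,7}

Answer: {2,7}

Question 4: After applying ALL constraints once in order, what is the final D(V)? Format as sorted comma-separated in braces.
Constraint 1 (Y < X) on D(Y)={1,2,5,7,8} D(X)={1,2,7}: Y {1,2,5,7,8}->{1,2,5}; X {1,2,7}->{2,7}
Constraint 2 (Z + Y = V) on D(Z)={5,6,8} D(Y)={1,2,5} D(V)={1,3,4,5,7,8}: Z {5,6,8}->{5,6}; Y {1,2,5}->{1,2}; V {1,3,4,5,7,8}->{7,8}
Constraint 3 (Z + Y = V) on D(Z)={5,6} D(Y)={1,2} D(V)={7,8}: no change
So after all 3 constraints: D(V) = {7,8}

Answer: {7,8}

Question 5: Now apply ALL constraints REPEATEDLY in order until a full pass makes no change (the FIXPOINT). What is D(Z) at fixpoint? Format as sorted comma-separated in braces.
pass 0 (initial): D(Z)={5,6,8}
pass 1: V {1,3,4,5,7,8}->{7,8}; X {1,2,7}->{2,7}; Y {1,2,5,7,8}->{1,2}; Z {5,6,8}->{5,6}
pass 2: no change
Fixpoint after 2 passes: D(Z) = {5,6}

Answer: {5,6}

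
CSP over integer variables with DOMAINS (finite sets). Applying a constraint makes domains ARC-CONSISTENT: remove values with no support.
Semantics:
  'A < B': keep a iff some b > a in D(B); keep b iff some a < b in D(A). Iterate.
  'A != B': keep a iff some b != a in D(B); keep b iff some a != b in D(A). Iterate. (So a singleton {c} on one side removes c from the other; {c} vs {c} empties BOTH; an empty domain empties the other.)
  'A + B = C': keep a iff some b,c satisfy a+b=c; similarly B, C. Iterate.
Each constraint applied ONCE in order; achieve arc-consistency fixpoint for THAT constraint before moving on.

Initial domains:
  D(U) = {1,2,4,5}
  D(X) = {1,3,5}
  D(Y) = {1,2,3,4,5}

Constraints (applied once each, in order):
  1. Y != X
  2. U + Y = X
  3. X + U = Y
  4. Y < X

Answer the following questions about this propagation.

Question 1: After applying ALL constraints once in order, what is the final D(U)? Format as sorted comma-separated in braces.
Constraint 1 (Y != X) on D(Y)={1,2,3,4,5} D(X)={1,3,5}: no change
Constraint 2 (U + Y = X) on D(U)={1,2,4,5} D(Y)={1,2,3,4,5} D(X)={1,3,5}: U {1,2,4,5}->{1,2,4}; Y {1,2,3,4,5}->{1,2,3,4}; X {1,3,5}->{3,5}
Constraint 3 (X + U = Y) on D(X)={3,5} D(U)={1,2,4} D(Y)={1,2,3,4}: X {3,5}->{3}; U {1,2,4}->{1}; Y {1,2,3,4}->{4}
Constraint 4 (Y < X) on D(Y)={4} D(X)={3}: Y {4}->{}; X {3}->{}
So after all 4 constraints: D(U) = {1}

Answer: {1}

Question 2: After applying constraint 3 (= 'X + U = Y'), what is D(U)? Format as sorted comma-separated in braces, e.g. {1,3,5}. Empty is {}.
Constraint 1 (Y != X) on D(Y)={1,2,3,4,5} D(X)={1,3,5}: no change
Constraint 2 (U + Y = X) on D(U)={1,2,4,5} D(Y)={1,2,3,4,5} D(X)={1,3,5}: U {1,2,4,5}->{1,2,4}; Y {1,2,3,4,5}->{1,2,3,4}; X {1,3,5}->{3,5}
Constraint 3 (X + U = Y) on D(X)={3,5} D(U)={1,2,4} D(Y)={1,2,3,4}: X {3,5}->{3}; U {1,2,4}->{1}; Y {1,2,3,4}->{4}
So after constraint 3: D(U) = {1}

Answer: {1}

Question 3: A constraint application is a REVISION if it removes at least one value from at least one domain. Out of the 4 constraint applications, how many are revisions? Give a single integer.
Answer: 3

Derivation:
Constraint 1 (Y != X) on D(Y)={1,2,3,4,5} D(X)={1,3,5}: no change => not a revision
Constraint 2 (U + Y = X) on D(U)={1,2,4,5} D(Y)={1,2,3,4,5} D(X)={1,3,5}: U {1,2,4,5}->{1,2,4}; Y {1,2,3,4,5}->{1,2,3,4}; X {1,3,5}->{3,5} => REVISION
Constraint 3 (X + U = Y) on D(X)={3,5} D(U)={1,2,4} D(Y)={1,2,3,4}: X {3,5}->{3}; U {1,2,4}->{1}; Y {1,2,3,4}->{4} => REVISION
Constraint 4 (Y < X) on D(Y)={4} D(X)={3}: Y {4}->{}; X {3}->{} => REVISION
Total revisions = 3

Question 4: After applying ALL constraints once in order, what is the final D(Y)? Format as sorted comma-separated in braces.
Constraint 1 (Y != X) on D(Y)={1,2,3,4,5} D(X)={1,3,5}: no change
Constraint 2 (U + Y = X) on D(U)={1,2,4,5} D(Y)={1,2,3,4,5} D(X)={1,3,5}: U {1,2,4,5}->{1,2,4}; Y {1,2,3,4,5}->{1,2,3,4}; X {1,3,5}->{3,5}
Constraint 3 (X + U = Y) on D(X)={3,5} D(U)={1,2,4} D(Y)={1,2,3,4}: X {3,5}->{3}; U {1,2,4}->{1}; Y {1,2,3,4}->{4}
Constraint 4 (Y < X) on D(Y)={4} D(X)={3}: Y {4}->{}; X {3}->{}
So after all 4 constraints: D(Y) = {}

Answer: {}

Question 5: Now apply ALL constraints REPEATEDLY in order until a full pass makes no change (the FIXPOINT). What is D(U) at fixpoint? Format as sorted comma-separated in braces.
Answer: {}

Derivation:
pass 0 (initial): D(U)={1,2,4,5}
pass 1: U {1,2,4,5}->{1}; X {1,3,5}->{}; Y {1,2,3,4,5}->{}
pass 2: U {1}->{}
pass 3: no change
Fixpoint after 3 passes: D(U) = {}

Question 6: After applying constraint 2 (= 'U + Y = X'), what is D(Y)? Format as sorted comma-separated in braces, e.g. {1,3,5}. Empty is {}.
Constraint 1 (Y != X) on D(Y)={1,2,3,4,5} D(X)={1,3,5}: no change
Constraint 2 (U + Y = X) on D(U)={1,2,4,5} D(Y)={1,2,3,4,5} D(X)={1,3,5}: U {1,2,4,5}->{1,2,4}; Y {1,2,3,4,5}->{1,2,3,4}; X {1,3,5}->{3,5}
So after constraint 2: D(Y) = {1,2,3,4}

Answer: {1,2,3,4}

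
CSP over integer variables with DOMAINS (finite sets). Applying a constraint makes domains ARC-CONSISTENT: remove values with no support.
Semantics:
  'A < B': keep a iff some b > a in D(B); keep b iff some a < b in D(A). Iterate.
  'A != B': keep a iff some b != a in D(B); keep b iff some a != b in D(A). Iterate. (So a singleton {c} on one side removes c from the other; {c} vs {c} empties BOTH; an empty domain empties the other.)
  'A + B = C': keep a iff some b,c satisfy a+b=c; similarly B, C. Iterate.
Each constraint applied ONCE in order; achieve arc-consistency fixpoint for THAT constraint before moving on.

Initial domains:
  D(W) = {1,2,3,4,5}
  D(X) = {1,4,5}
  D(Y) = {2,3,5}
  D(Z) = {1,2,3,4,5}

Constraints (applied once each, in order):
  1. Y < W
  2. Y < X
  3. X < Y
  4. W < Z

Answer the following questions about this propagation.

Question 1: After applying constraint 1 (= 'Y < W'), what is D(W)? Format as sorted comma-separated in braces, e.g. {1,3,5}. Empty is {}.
Answer: {3,4,5}

Derivation:
Constraint 1 (Y < W) on D(Y)={2,3,5} D(W)={1,2,3,4,5}: Y {2,3,5}->{2,3}; W {1,2,3,4,5}->{3,4,5}
So after constraint 1: D(W) = {3,4,5}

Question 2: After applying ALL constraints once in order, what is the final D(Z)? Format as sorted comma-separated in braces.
Answer: {4,5}

Derivation:
Constraint 1 (Y < W) on D(Y)={2,3,5} D(W)={1,2,3,4,5}: Y {2,3,5}->{2,3}; W {1,2,3,4,5}->{3,4,5}
Constraint 2 (Y < X) on D(Y)={2,3} D(X)={1,4,5}: X {1,4,5}->{4,5}
Constraint 3 (X < Y) on D(X)={4,5} D(Y)={2,3}: X {4,5}->{}; Y {2,3}->{}
Constraint 4 (W < Z) on D(W)={3,4,5} D(Z)={1,2,3,4,5}: W {3,4,5}->{3,4}; Z {1,2,3,4,5}->{4,5}
So after all 4 constraints: D(Z) = {4,5}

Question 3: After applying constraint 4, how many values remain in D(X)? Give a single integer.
Constraint 1 (Y < W) on D(Y)={2,3,5} D(W)={1,2,3,4,5}: Y {2,3,5}->{2,3}; W {1,2,3,4,5}->{3,4,5}
Constraint 2 (Y < X) on D(Y)={2,3} D(X)={1,4,5}: X {1,4,5}->{4,5}
Constraint 3 (X < Y) on D(X)={4,5} D(Y)={2,3}: X {4,5}->{}; Y {2,3}->{}
Constraint 4 (W < Z) on D(W)={3,4,5} D(Z)={1,2,3,4,5}: W {3,4,5}->{3,4}; Z {1,2,3,4,5}->{4,5}
So after constraint 4: D(X)={}, size = 0

Answer: 0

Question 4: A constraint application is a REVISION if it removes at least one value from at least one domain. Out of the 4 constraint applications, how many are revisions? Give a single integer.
Answer: 4

Derivation:
Constraint 1 (Y < W) on D(Y)={2,3,5} D(W)={1,2,3,4,5}: Y {2,3,5}->{2,3}; W {1,2,3,4,5}->{3,4,5} => REVISION
Constraint 2 (Y < X) on D(Y)={2,3} D(X)={1,4,5}: X {1,4,5}->{4,5} => REVISION
Constraint 3 (X < Y) on D(X)={4,5} D(Y)={2,3}: X {4,5}->{}; Y {2,3}->{} => REVISION
Constraint 4 (W < Z) on D(W)={3,4,5} D(Z)={1,2,3,4,5}: W {3,4,5}->{3,4}; Z {1,2,3,4,5}->{4,5} => REVISION
Total revisions = 4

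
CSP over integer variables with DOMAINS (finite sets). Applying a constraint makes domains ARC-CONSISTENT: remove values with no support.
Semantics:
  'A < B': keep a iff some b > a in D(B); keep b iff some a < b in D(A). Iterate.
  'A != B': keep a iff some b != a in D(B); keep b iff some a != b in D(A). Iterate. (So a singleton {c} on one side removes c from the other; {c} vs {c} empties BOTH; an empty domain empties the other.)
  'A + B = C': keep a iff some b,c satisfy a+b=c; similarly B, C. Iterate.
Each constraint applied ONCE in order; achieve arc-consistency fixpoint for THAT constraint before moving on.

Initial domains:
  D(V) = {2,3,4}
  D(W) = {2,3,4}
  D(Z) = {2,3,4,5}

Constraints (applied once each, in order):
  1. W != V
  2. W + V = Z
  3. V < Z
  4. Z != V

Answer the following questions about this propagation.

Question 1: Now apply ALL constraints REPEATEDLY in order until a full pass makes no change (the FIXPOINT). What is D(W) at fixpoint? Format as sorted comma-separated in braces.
pass 0 (initial): D(W)={2,3,4}
pass 1: V {2,3,4}->{2,3}; W {2,3,4}->{2,3}; Z {2,3,4,5}->{4,5}
pass 2: no change
Fixpoint after 2 passes: D(W) = {2,3}

Answer: {2,3}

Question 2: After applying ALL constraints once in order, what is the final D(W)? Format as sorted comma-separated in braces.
Answer: {2,3}

Derivation:
Constraint 1 (W != V) on D(W)={2,3,4} D(V)={2,3,4}: no change
Constraint 2 (W + V = Z) on D(W)={2,3,4} D(V)={2,3,4} D(Z)={2,3,4,5}: W {2,3,4}->{2,3}; V {2,3,4}->{2,3}; Z {2,3,4,5}->{4,5}
Constraint 3 (V < Z) on D(V)={2,3} D(Z)={4,5}: no change
Constraint 4 (Z != V) on D(Z)={4,5} D(V)={2,3}: no change
So after all 4 constraints: D(W) = {2,3}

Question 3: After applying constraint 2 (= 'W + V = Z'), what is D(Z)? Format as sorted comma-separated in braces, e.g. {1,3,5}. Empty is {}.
Answer: {4,5}

Derivation:
Constraint 1 (W != V) on D(W)={2,3,4} D(V)={2,3,4}: no change
Constraint 2 (W + V = Z) on D(W)={2,3,4} D(V)={2,3,4} D(Z)={2,3,4,5}: W {2,3,4}->{2,3}; V {2,3,4}->{2,3}; Z {2,3,4,5}->{4,5}
So after constraint 2: D(Z) = {4,5}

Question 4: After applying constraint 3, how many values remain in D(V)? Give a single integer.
Constraint 1 (W != V) on D(W)={2,3,4} D(V)={2,3,4}: no change
Constraint 2 (W + V = Z) on D(W)={2,3,4} D(V)={2,3,4} D(Z)={2,3,4,5}: W {2,3,4}->{2,3}; V {2,3,4}->{2,3}; Z {2,3,4,5}->{4,5}
Constraint 3 (V < Z) on D(V)={2,3} D(Z)={4,5}: no change
So after constraint 3: D(V)={2,3}, size = 2

Answer: 2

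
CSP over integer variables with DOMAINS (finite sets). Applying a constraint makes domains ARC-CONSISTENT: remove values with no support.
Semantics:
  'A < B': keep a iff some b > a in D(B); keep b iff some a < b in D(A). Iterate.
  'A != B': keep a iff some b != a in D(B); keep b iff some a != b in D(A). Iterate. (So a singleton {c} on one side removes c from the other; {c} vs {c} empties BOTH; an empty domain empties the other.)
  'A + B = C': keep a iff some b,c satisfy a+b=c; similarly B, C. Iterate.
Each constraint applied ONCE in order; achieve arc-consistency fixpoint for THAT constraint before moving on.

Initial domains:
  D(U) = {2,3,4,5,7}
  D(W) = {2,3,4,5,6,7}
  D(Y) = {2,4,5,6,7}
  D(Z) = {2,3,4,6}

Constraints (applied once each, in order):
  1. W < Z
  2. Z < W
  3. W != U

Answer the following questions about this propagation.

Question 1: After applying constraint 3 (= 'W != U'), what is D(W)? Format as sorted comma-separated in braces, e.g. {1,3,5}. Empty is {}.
Constraint 1 (W < Z) on D(W)={2,3,4,5,6,7} D(Z)={2,3,4,6}: W {2,3,4,5,6,7}->{2,3,4,5}; Z {2,3,4,6}->{3,4,6}
Constraint 2 (Z < W) on D(Z)={3,4,6} D(W)={2,3,4,5}: Z {3,4,6}->{3,4}; W {2,3,4,5}->{4,5}
Constraint 3 (W != U) on D(W)={4,5} D(U)={2,3,4,5,7}: no change
So after constraint 3: D(W) = {4,5}

Answer: {4,5}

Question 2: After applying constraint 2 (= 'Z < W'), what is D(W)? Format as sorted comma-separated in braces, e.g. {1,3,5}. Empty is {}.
Answer: {4,5}

Derivation:
Constraint 1 (W < Z) on D(W)={2,3,4,5,6,7} D(Z)={2,3,4,6}: W {2,3,4,5,6,7}->{2,3,4,5}; Z {2,3,4,6}->{3,4,6}
Constraint 2 (Z < W) on D(Z)={3,4,6} D(W)={2,3,4,5}: Z {3,4,6}->{3,4}; W {2,3,4,5}->{4,5}
So after constraint 2: D(W) = {4,5}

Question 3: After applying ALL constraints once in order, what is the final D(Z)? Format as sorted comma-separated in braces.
Constraint 1 (W < Z) on D(W)={2,3,4,5,6,7} D(Z)={2,3,4,6}: W {2,3,4,5,6,7}->{2,3,4,5}; Z {2,3,4,6}->{3,4,6}
Constraint 2 (Z < W) on D(Z)={3,4,6} D(W)={2,3,4,5}: Z {3,4,6}->{3,4}; W {2,3,4,5}->{4,5}
Constraint 3 (W != U) on D(W)={4,5} D(U)={2,3,4,5,7}: no change
So after all 3 constraints: D(Z) = {3,4}

Answer: {3,4}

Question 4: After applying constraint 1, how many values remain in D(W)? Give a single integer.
Constraint 1 (W < Z) on D(W)={2,3,4,5,6,7} D(Z)={2,3,4,6}: W {2,3,4,5,6,7}->{2,3,4,5}; Z {2,3,4,6}->{3,4,6}
So after constraint 1: D(W)={2,3,4,5}, size = 4

Answer: 4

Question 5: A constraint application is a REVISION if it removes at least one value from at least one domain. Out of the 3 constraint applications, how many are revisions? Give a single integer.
Constraint 1 (W < Z) on D(W)={2,3,4,5,6,7} D(Z)={2,3,4,6}: W {2,3,4,5,6,7}->{2,3,4,5}; Z {2,3,4,6}->{3,4,6} => REVISION
Constraint 2 (Z < W) on D(Z)={3,4,6} D(W)={2,3,4,5}: Z {3,4,6}->{3,4}; W {2,3,4,5}->{4,5} => REVISION
Constraint 3 (W != U) on D(W)={4,5} D(U)={2,3,4,5,7}: no change => not a revision
Total revisions = 2

Answer: 2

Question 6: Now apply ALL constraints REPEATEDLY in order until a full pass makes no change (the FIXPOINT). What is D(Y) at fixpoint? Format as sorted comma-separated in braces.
pass 0 (initial): D(Y)={2,4,5,6,7}
pass 1: W {2,3,4,5,6,7}->{4,5}; Z {2,3,4,6}->{3,4}
pass 2: U {2,3,4,5,7}->{}; W {4,5}->{}; Z {3,4}->{}
pass 3: no change
Fixpoint after 3 passes: D(Y) = {2,4,5,6,7}

Answer: {2,4,5,6,7}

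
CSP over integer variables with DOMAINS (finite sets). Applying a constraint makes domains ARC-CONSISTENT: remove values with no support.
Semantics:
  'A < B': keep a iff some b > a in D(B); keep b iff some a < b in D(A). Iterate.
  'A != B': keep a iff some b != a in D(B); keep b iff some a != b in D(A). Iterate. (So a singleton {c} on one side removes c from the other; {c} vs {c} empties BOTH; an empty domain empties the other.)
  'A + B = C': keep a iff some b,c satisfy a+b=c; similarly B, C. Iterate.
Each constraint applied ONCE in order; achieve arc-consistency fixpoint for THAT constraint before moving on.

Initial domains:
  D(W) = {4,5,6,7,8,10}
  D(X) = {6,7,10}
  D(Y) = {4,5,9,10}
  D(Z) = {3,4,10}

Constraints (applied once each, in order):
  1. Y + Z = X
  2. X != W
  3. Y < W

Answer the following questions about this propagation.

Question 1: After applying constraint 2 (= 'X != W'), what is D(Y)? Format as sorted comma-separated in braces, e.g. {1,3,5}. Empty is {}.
Answer: {4}

Derivation:
Constraint 1 (Y + Z = X) on D(Y)={4,5,9,10} D(Z)={3,4,10} D(X)={6,7,10}: Y {4,5,9,10}->{4}; Z {3,4,10}->{3}; X {6,7,10}->{7}
Constraint 2 (X != W) on D(X)={7} D(W)={4,5,6,7,8,10}: W {4,5,6,7,8,10}->{4,5,6,8,10}
So after constraint 2: D(Y) = {4}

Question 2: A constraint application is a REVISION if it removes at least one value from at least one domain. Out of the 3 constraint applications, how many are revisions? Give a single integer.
Answer: 3

Derivation:
Constraint 1 (Y + Z = X) on D(Y)={4,5,9,10} D(Z)={3,4,10} D(X)={6,7,10}: Y {4,5,9,10}->{4}; Z {3,4,10}->{3}; X {6,7,10}->{7} => REVISION
Constraint 2 (X != W) on D(X)={7} D(W)={4,5,6,7,8,10}: W {4,5,6,7,8,10}->{4,5,6,8,10} => REVISION
Constraint 3 (Y < W) on D(Y)={4} D(W)={4,5,6,8,10}: W {4,5,6,8,10}->{5,6,8,10} => REVISION
Total revisions = 3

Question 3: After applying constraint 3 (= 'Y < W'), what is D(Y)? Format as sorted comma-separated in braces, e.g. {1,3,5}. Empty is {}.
Constraint 1 (Y + Z = X) on D(Y)={4,5,9,10} D(Z)={3,4,10} D(X)={6,7,10}: Y {4,5,9,10}->{4}; Z {3,4,10}->{3}; X {6,7,10}->{7}
Constraint 2 (X != W) on D(X)={7} D(W)={4,5,6,7,8,10}: W {4,5,6,7,8,10}->{4,5,6,8,10}
Constraint 3 (Y < W) on D(Y)={4} D(W)={4,5,6,8,10}: W {4,5,6,8,10}->{5,6,8,10}
So after constraint 3: D(Y) = {4}

Answer: {4}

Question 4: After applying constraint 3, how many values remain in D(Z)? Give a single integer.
Constraint 1 (Y + Z = X) on D(Y)={4,5,9,10} D(Z)={3,4,10} D(X)={6,7,10}: Y {4,5,9,10}->{4}; Z {3,4,10}->{3}; X {6,7,10}->{7}
Constraint 2 (X != W) on D(X)={7} D(W)={4,5,6,7,8,10}: W {4,5,6,7,8,10}->{4,5,6,8,10}
Constraint 3 (Y < W) on D(Y)={4} D(W)={4,5,6,8,10}: W {4,5,6,8,10}->{5,6,8,10}
So after constraint 3: D(Z)={3}, size = 1

Answer: 1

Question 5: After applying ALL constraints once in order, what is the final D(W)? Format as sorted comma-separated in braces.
Constraint 1 (Y + Z = X) on D(Y)={4,5,9,10} D(Z)={3,4,10} D(X)={6,7,10}: Y {4,5,9,10}->{4}; Z {3,4,10}->{3}; X {6,7,10}->{7}
Constraint 2 (X != W) on D(X)={7} D(W)={4,5,6,7,8,10}: W {4,5,6,7,8,10}->{4,5,6,8,10}
Constraint 3 (Y < W) on D(Y)={4} D(W)={4,5,6,8,10}: W {4,5,6,8,10}->{5,6,8,10}
So after all 3 constraints: D(W) = {5,6,8,10}

Answer: {5,6,8,10}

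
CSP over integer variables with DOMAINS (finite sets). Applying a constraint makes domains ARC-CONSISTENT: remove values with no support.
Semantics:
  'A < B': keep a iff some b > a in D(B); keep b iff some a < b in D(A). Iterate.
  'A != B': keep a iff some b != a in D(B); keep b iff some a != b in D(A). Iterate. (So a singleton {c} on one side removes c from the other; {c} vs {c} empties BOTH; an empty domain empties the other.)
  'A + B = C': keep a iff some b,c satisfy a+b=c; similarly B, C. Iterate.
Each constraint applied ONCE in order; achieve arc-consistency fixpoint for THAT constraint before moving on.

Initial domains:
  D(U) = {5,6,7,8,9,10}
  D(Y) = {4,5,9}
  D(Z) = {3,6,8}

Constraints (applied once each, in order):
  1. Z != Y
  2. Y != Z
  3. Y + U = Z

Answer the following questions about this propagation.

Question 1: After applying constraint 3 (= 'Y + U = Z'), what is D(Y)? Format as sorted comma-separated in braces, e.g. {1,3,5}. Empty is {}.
Answer: {}

Derivation:
Constraint 1 (Z != Y) on D(Z)={3,6,8} D(Y)={4,5,9}: no change
Constraint 2 (Y != Z) on D(Y)={4,5,9} D(Z)={3,6,8}: no change
Constraint 3 (Y + U = Z) on D(Y)={4,5,9} D(U)={5,6,7,8,9,10} D(Z)={3,6,8}: Y {4,5,9}->{}; U {5,6,7,8,9,10}->{}; Z {3,6,8}->{}
So after constraint 3: D(Y) = {}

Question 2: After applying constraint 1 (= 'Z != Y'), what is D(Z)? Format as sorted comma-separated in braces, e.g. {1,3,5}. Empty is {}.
Answer: {3,6,8}

Derivation:
Constraint 1 (Z != Y) on D(Z)={3,6,8} D(Y)={4,5,9}: no change
So after constraint 1: D(Z) = {3,6,8}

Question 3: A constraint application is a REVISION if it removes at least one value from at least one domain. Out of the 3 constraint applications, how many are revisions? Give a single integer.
Constraint 1 (Z != Y) on D(Z)={3,6,8} D(Y)={4,5,9}: no change => not a revision
Constraint 2 (Y != Z) on D(Y)={4,5,9} D(Z)={3,6,8}: no change => not a revision
Constraint 3 (Y + U = Z) on D(Y)={4,5,9} D(U)={5,6,7,8,9,10} D(Z)={3,6,8}: Y {4,5,9}->{}; U {5,6,7,8,9,10}->{}; Z {3,6,8}->{} => REVISION
Total revisions = 1

Answer: 1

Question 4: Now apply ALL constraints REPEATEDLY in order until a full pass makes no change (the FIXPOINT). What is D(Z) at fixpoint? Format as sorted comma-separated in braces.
pass 0 (initial): D(Z)={3,6,8}
pass 1: U {5,6,7,8,9,10}->{}; Y {4,5,9}->{}; Z {3,6,8}->{}
pass 2: no change
Fixpoint after 2 passes: D(Z) = {}

Answer: {}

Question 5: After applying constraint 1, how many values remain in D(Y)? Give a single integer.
Answer: 3

Derivation:
Constraint 1 (Z != Y) on D(Z)={3,6,8} D(Y)={4,5,9}: no change
So after constraint 1: D(Y)={4,5,9}, size = 3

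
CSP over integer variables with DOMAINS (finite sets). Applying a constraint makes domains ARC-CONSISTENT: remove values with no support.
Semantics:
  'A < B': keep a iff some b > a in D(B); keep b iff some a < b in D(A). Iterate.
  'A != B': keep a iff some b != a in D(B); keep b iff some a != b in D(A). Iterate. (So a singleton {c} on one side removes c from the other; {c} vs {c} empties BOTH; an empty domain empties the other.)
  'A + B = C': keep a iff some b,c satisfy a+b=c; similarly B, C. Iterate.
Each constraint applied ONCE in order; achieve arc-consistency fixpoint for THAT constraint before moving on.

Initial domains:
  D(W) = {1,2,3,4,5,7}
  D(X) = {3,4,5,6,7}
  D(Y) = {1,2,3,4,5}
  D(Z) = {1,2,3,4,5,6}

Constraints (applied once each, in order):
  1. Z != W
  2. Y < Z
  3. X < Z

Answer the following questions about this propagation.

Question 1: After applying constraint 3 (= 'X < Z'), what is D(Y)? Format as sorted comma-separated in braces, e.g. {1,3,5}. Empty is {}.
Constraint 1 (Z != W) on D(Z)={1,2,3,4,5,6} D(W)={1,2,3,4,5,7}: no change
Constraint 2 (Y < Z) on D(Y)={1,2,3,4,5} D(Z)={1,2,3,4,5,6}: Z {1,2,3,4,5,6}->{2,3,4,5,6}
Constraint 3 (X < Z) on D(X)={3,4,5,6,7} D(Z)={2,3,4,5,6}: X {3,4,5,6,7}->{3,4,5}; Z {2,3,4,5,6}->{4,5,6}
So after constraint 3: D(Y) = {1,2,3,4,5}

Answer: {1,2,3,4,5}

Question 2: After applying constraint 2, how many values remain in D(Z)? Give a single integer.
Constraint 1 (Z != W) on D(Z)={1,2,3,4,5,6} D(W)={1,2,3,4,5,7}: no change
Constraint 2 (Y < Z) on D(Y)={1,2,3,4,5} D(Z)={1,2,3,4,5,6}: Z {1,2,3,4,5,6}->{2,3,4,5,6}
So after constraint 2: D(Z)={2,3,4,5,6}, size = 5

Answer: 5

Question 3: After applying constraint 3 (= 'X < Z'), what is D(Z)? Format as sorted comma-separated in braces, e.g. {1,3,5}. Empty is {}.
Answer: {4,5,6}

Derivation:
Constraint 1 (Z != W) on D(Z)={1,2,3,4,5,6} D(W)={1,2,3,4,5,7}: no change
Constraint 2 (Y < Z) on D(Y)={1,2,3,4,5} D(Z)={1,2,3,4,5,6}: Z {1,2,3,4,5,6}->{2,3,4,5,6}
Constraint 3 (X < Z) on D(X)={3,4,5,6,7} D(Z)={2,3,4,5,6}: X {3,4,5,6,7}->{3,4,5}; Z {2,3,4,5,6}->{4,5,6}
So after constraint 3: D(Z) = {4,5,6}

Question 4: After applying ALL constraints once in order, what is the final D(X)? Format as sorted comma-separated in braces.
Answer: {3,4,5}

Derivation:
Constraint 1 (Z != W) on D(Z)={1,2,3,4,5,6} D(W)={1,2,3,4,5,7}: no change
Constraint 2 (Y < Z) on D(Y)={1,2,3,4,5} D(Z)={1,2,3,4,5,6}: Z {1,2,3,4,5,6}->{2,3,4,5,6}
Constraint 3 (X < Z) on D(X)={3,4,5,6,7} D(Z)={2,3,4,5,6}: X {3,4,5,6,7}->{3,4,5}; Z {2,3,4,5,6}->{4,5,6}
So after all 3 constraints: D(X) = {3,4,5}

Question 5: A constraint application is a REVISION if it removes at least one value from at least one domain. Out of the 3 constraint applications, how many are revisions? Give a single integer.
Constraint 1 (Z != W) on D(Z)={1,2,3,4,5,6} D(W)={1,2,3,4,5,7}: no change => not a revision
Constraint 2 (Y < Z) on D(Y)={1,2,3,4,5} D(Z)={1,2,3,4,5,6}: Z {1,2,3,4,5,6}->{2,3,4,5,6} => REVISION
Constraint 3 (X < Z) on D(X)={3,4,5,6,7} D(Z)={2,3,4,5,6}: X {3,4,5,6,7}->{3,4,5}; Z {2,3,4,5,6}->{4,5,6} => REVISION
Total revisions = 2

Answer: 2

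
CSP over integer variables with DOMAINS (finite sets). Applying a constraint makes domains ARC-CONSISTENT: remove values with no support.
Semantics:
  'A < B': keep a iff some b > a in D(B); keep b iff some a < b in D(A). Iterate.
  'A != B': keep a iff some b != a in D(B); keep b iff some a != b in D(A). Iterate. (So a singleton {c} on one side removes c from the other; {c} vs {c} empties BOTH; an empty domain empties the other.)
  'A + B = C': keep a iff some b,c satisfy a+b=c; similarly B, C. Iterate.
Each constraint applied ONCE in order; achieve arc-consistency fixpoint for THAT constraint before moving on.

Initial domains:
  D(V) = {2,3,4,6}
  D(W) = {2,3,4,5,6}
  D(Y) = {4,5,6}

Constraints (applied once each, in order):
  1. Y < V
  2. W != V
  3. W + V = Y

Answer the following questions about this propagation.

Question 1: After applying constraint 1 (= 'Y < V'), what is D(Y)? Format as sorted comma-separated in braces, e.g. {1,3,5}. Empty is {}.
Answer: {4,5}

Derivation:
Constraint 1 (Y < V) on D(Y)={4,5,6} D(V)={2,3,4,6}: Y {4,5,6}->{4,5}; V {2,3,4,6}->{6}
So after constraint 1: D(Y) = {4,5}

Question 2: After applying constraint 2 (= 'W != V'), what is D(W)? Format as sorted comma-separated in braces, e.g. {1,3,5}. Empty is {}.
Answer: {2,3,4,5}

Derivation:
Constraint 1 (Y < V) on D(Y)={4,5,6} D(V)={2,3,4,6}: Y {4,5,6}->{4,5}; V {2,3,4,6}->{6}
Constraint 2 (W != V) on D(W)={2,3,4,5,6} D(V)={6}: W {2,3,4,5,6}->{2,3,4,5}
So after constraint 2: D(W) = {2,3,4,5}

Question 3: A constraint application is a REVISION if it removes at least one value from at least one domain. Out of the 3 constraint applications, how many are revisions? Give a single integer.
Answer: 3

Derivation:
Constraint 1 (Y < V) on D(Y)={4,5,6} D(V)={2,3,4,6}: Y {4,5,6}->{4,5}; V {2,3,4,6}->{6} => REVISION
Constraint 2 (W != V) on D(W)={2,3,4,5,6} D(V)={6}: W {2,3,4,5,6}->{2,3,4,5} => REVISION
Constraint 3 (W + V = Y) on D(W)={2,3,4,5} D(V)={6} D(Y)={4,5}: W {2,3,4,5}->{}; V {6}->{}; Y {4,5}->{} => REVISION
Total revisions = 3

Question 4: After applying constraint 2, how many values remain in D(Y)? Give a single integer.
Constraint 1 (Y < V) on D(Y)={4,5,6} D(V)={2,3,4,6}: Y {4,5,6}->{4,5}; V {2,3,4,6}->{6}
Constraint 2 (W != V) on D(W)={2,3,4,5,6} D(V)={6}: W {2,3,4,5,6}->{2,3,4,5}
So after constraint 2: D(Y)={4,5}, size = 2

Answer: 2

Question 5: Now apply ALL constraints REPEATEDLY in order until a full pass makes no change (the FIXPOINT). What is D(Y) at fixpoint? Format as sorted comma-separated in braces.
Answer: {}

Derivation:
pass 0 (initial): D(Y)={4,5,6}
pass 1: V {2,3,4,6}->{}; W {2,3,4,5,6}->{}; Y {4,5,6}->{}
pass 2: no change
Fixpoint after 2 passes: D(Y) = {}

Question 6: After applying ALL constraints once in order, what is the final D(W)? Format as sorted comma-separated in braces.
Answer: {}

Derivation:
Constraint 1 (Y < V) on D(Y)={4,5,6} D(V)={2,3,4,6}: Y {4,5,6}->{4,5}; V {2,3,4,6}->{6}
Constraint 2 (W != V) on D(W)={2,3,4,5,6} D(V)={6}: W {2,3,4,5,6}->{2,3,4,5}
Constraint 3 (W + V = Y) on D(W)={2,3,4,5} D(V)={6} D(Y)={4,5}: W {2,3,4,5}->{}; V {6}->{}; Y {4,5}->{}
So after all 3 constraints: D(W) = {}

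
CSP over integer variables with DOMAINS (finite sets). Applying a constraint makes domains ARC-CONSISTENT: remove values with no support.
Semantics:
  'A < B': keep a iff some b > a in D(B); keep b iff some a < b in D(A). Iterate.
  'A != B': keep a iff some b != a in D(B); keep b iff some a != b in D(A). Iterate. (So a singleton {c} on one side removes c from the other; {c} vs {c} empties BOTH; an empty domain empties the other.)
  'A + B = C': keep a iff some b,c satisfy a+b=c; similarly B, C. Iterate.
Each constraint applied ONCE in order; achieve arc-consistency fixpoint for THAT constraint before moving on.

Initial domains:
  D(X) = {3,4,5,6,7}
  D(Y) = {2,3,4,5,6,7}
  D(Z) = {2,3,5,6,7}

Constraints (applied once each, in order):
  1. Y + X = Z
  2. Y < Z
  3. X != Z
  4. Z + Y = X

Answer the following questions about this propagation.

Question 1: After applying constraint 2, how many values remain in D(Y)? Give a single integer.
Answer: 3

Derivation:
Constraint 1 (Y + X = Z) on D(Y)={2,3,4,5,6,7} D(X)={3,4,5,6,7} D(Z)={2,3,5,6,7}: Y {2,3,4,5,6,7}->{2,3,4}; X {3,4,5,6,7}->{3,4,5}; Z {2,3,5,6,7}->{5,6,7}
Constraint 2 (Y < Z) on D(Y)={2,3,4} D(Z)={5,6,7}: no change
So after constraint 2: D(Y)={2,3,4}, size = 3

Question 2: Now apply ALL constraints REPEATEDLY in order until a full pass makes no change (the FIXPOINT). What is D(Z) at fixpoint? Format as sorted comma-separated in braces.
Answer: {}

Derivation:
pass 0 (initial): D(Z)={2,3,5,6,7}
pass 1: X {3,4,5,6,7}->{}; Y {2,3,4,5,6,7}->{}; Z {2,3,5,6,7}->{}
pass 2: no change
Fixpoint after 2 passes: D(Z) = {}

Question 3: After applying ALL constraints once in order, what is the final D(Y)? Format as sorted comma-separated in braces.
Constraint 1 (Y + X = Z) on D(Y)={2,3,4,5,6,7} D(X)={3,4,5,6,7} D(Z)={2,3,5,6,7}: Y {2,3,4,5,6,7}->{2,3,4}; X {3,4,5,6,7}->{3,4,5}; Z {2,3,5,6,7}->{5,6,7}
Constraint 2 (Y < Z) on D(Y)={2,3,4} D(Z)={5,6,7}: no change
Constraint 3 (X != Z) on D(X)={3,4,5} D(Z)={5,6,7}: no change
Constraint 4 (Z + Y = X) on D(Z)={5,6,7} D(Y)={2,3,4} D(X)={3,4,5}: Z {5,6,7}->{}; Y {2,3,4}->{}; X {3,4,5}->{}
So after all 4 constraints: D(Y) = {}

Answer: {}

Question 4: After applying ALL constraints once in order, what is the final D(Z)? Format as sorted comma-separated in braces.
Answer: {}

Derivation:
Constraint 1 (Y + X = Z) on D(Y)={2,3,4,5,6,7} D(X)={3,4,5,6,7} D(Z)={2,3,5,6,7}: Y {2,3,4,5,6,7}->{2,3,4}; X {3,4,5,6,7}->{3,4,5}; Z {2,3,5,6,7}->{5,6,7}
Constraint 2 (Y < Z) on D(Y)={2,3,4} D(Z)={5,6,7}: no change
Constraint 3 (X != Z) on D(X)={3,4,5} D(Z)={5,6,7}: no change
Constraint 4 (Z + Y = X) on D(Z)={5,6,7} D(Y)={2,3,4} D(X)={3,4,5}: Z {5,6,7}->{}; Y {2,3,4}->{}; X {3,4,5}->{}
So after all 4 constraints: D(Z) = {}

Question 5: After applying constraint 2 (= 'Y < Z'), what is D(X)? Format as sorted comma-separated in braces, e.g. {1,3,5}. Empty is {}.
Constraint 1 (Y + X = Z) on D(Y)={2,3,4,5,6,7} D(X)={3,4,5,6,7} D(Z)={2,3,5,6,7}: Y {2,3,4,5,6,7}->{2,3,4}; X {3,4,5,6,7}->{3,4,5}; Z {2,3,5,6,7}->{5,6,7}
Constraint 2 (Y < Z) on D(Y)={2,3,4} D(Z)={5,6,7}: no change
So after constraint 2: D(X) = {3,4,5}

Answer: {3,4,5}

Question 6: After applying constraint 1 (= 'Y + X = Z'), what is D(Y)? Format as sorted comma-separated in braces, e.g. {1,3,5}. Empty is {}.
Constraint 1 (Y + X = Z) on D(Y)={2,3,4,5,6,7} D(X)={3,4,5,6,7} D(Z)={2,3,5,6,7}: Y {2,3,4,5,6,7}->{2,3,4}; X {3,4,5,6,7}->{3,4,5}; Z {2,3,5,6,7}->{5,6,7}
So after constraint 1: D(Y) = {2,3,4}

Answer: {2,3,4}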